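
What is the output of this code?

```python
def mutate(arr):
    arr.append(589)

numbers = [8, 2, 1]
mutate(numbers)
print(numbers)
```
[8, 2, 1, 589]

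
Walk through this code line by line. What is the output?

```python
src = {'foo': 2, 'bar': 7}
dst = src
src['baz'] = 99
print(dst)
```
{'foo': 2, 'bar': 7, 'baz': 99}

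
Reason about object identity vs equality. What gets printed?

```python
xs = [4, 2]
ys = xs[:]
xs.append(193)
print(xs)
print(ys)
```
[4, 2, 193]
[4, 2]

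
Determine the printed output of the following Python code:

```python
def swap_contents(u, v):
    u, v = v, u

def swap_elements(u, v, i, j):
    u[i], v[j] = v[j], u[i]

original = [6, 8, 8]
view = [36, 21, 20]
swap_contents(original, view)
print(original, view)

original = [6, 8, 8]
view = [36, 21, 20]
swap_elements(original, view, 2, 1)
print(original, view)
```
[6, 8, 8] [36, 21, 20]
[6, 8, 21] [36, 8, 20]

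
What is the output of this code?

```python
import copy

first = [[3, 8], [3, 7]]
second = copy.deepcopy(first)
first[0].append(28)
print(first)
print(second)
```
[[3, 8, 28], [3, 7]]
[[3, 8], [3, 7]]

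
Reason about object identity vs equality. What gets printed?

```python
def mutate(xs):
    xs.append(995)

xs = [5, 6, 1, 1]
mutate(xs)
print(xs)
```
[5, 6, 1, 1, 995]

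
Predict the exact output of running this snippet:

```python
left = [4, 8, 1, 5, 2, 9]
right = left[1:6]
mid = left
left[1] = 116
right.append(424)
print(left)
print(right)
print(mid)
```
[4, 116, 1, 5, 2, 9]
[8, 1, 5, 2, 9, 424]
[4, 116, 1, 5, 2, 9]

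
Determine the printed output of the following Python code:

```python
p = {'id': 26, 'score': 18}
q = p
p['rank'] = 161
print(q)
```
{'id': 26, 'score': 18, 'rank': 161}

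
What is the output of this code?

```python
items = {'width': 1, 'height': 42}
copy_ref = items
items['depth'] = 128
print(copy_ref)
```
{'width': 1, 'height': 42, 'depth': 128}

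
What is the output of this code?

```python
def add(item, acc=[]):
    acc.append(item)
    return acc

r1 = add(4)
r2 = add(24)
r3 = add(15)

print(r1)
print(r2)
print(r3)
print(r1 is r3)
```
[4, 24, 15]
[4, 24, 15]
[4, 24, 15]
True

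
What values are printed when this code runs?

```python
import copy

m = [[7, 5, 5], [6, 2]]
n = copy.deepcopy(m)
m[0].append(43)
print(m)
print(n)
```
[[7, 5, 5, 43], [6, 2]]
[[7, 5, 5], [6, 2]]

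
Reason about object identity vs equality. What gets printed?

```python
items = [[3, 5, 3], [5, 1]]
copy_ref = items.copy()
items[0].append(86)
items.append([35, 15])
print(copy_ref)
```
[[3, 5, 3, 86], [5, 1]]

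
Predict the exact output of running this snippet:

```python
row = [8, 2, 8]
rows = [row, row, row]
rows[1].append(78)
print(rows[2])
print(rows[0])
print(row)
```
[8, 2, 8, 78]
[8, 2, 8, 78]
[8, 2, 8, 78]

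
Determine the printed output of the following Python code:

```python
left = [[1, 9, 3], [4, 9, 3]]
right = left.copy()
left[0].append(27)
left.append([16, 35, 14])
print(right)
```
[[1, 9, 3, 27], [4, 9, 3]]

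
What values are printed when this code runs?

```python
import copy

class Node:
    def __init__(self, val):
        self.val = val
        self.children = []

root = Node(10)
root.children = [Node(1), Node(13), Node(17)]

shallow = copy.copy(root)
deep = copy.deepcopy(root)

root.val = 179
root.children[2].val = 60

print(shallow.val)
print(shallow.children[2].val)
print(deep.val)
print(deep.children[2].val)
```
10
60
10
17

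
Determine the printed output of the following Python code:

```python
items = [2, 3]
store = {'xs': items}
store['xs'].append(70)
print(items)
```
[2, 3, 70]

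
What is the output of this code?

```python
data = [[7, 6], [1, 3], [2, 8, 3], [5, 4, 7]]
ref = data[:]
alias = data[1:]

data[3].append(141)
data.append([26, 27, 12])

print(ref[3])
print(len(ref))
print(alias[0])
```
[5, 4, 7, 141]
4
[1, 3]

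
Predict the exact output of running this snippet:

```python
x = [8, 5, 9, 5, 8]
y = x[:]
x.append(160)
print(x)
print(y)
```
[8, 5, 9, 5, 8, 160]
[8, 5, 9, 5, 8]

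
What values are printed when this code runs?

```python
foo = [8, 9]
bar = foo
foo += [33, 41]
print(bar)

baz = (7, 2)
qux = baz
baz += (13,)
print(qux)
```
[8, 9, 33, 41]
(7, 2)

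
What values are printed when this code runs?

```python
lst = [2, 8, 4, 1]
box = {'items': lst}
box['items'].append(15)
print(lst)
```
[2, 8, 4, 1, 15]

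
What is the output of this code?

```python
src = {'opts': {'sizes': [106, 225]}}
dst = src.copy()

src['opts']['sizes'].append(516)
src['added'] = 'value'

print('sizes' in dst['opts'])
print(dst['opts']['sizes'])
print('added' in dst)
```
True
[106, 225, 516]
False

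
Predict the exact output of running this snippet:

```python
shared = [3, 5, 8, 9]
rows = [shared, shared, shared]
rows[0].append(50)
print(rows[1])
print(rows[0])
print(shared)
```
[3, 5, 8, 9, 50]
[3, 5, 8, 9, 50]
[3, 5, 8, 9, 50]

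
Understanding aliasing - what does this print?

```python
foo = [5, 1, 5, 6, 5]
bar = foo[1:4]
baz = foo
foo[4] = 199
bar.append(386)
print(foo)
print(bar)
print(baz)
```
[5, 1, 5, 6, 199]
[1, 5, 6, 386]
[5, 1, 5, 6, 199]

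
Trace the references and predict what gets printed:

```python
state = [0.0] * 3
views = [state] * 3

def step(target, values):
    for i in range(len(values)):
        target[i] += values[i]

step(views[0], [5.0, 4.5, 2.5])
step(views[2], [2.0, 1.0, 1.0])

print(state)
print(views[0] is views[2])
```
[7.0, 5.5, 3.5]
True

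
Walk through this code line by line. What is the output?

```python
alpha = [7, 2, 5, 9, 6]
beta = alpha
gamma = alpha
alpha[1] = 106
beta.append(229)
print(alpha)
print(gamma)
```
[7, 106, 5, 9, 6, 229]
[7, 106, 5, 9, 6, 229]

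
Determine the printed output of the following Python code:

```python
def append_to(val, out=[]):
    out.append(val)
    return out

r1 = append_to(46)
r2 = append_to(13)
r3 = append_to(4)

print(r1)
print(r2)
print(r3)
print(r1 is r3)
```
[46, 13, 4]
[46, 13, 4]
[46, 13, 4]
True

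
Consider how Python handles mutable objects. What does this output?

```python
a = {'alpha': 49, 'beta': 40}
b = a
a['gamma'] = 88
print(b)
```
{'alpha': 49, 'beta': 40, 'gamma': 88}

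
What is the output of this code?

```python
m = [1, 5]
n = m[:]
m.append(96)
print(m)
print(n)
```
[1, 5, 96]
[1, 5]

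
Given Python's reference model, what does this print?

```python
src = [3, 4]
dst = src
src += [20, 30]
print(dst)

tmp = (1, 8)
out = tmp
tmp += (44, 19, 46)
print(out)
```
[3, 4, 20, 30]
(1, 8)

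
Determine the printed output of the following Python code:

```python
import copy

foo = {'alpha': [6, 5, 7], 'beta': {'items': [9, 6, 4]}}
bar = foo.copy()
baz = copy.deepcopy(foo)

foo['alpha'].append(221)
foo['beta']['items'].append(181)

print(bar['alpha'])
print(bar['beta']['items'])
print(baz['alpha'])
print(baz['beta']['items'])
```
[6, 5, 7, 221]
[9, 6, 4, 181]
[6, 5, 7]
[9, 6, 4]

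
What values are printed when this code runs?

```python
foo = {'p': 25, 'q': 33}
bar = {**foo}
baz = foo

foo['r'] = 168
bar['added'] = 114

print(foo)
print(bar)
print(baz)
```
{'p': 25, 'q': 33, 'r': 168}
{'p': 25, 'q': 33, 'added': 114}
{'p': 25, 'q': 33, 'r': 168}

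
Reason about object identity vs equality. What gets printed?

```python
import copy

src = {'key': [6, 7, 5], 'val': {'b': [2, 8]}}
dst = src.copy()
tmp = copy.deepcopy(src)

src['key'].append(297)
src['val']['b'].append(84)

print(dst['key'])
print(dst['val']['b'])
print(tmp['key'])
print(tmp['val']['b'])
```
[6, 7, 5, 297]
[2, 8, 84]
[6, 7, 5]
[2, 8]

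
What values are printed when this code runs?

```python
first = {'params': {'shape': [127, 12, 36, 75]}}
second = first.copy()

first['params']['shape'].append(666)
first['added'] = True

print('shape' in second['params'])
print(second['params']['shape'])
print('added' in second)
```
True
[127, 12, 36, 75, 666]
False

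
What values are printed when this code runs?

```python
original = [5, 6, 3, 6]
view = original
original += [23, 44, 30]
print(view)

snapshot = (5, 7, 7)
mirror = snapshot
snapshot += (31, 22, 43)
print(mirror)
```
[5, 6, 3, 6, 23, 44, 30]
(5, 7, 7)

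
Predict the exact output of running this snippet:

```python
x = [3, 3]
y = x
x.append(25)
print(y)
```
[3, 3, 25]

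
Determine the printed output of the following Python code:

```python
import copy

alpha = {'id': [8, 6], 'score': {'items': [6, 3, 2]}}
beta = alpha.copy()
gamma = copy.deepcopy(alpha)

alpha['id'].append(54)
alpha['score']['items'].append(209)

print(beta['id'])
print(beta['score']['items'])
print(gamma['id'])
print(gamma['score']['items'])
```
[8, 6, 54]
[6, 3, 2, 209]
[8, 6]
[6, 3, 2]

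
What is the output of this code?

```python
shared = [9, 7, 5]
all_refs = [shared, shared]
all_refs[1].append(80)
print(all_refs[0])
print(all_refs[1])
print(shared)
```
[9, 7, 5, 80]
[9, 7, 5, 80]
[9, 7, 5, 80]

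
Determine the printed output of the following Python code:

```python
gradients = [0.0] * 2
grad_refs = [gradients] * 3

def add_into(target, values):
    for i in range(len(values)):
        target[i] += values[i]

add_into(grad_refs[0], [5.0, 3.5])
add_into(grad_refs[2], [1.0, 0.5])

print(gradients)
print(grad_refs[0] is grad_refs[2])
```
[6.0, 4.0]
True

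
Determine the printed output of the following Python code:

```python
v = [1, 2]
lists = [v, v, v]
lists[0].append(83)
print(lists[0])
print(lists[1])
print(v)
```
[1, 2, 83]
[1, 2, 83]
[1, 2, 83]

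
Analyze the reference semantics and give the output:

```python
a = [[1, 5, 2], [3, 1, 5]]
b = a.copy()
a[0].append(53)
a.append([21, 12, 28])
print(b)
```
[[1, 5, 2, 53], [3, 1, 5]]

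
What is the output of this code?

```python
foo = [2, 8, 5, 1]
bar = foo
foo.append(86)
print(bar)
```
[2, 8, 5, 1, 86]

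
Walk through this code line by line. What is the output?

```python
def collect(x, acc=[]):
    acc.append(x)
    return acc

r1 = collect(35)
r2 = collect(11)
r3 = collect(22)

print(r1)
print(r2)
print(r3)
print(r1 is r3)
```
[35, 11, 22]
[35, 11, 22]
[35, 11, 22]
True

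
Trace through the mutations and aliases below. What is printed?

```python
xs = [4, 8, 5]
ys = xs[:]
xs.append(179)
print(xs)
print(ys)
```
[4, 8, 5, 179]
[4, 8, 5]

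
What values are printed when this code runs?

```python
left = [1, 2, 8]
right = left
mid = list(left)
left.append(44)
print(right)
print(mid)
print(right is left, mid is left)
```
[1, 2, 8, 44]
[1, 2, 8]
True False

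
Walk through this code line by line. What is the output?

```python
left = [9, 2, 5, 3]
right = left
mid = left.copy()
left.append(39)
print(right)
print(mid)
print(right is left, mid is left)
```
[9, 2, 5, 3, 39]
[9, 2, 5, 3]
True False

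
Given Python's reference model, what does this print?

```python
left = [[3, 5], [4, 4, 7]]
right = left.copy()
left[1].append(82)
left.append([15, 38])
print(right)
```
[[3, 5], [4, 4, 7, 82]]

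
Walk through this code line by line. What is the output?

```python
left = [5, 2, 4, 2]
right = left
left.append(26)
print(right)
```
[5, 2, 4, 2, 26]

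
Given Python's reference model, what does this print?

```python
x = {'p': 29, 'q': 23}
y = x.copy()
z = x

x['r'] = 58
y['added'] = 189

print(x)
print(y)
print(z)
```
{'p': 29, 'q': 23, 'r': 58}
{'p': 29, 'q': 23, 'added': 189}
{'p': 29, 'q': 23, 'r': 58}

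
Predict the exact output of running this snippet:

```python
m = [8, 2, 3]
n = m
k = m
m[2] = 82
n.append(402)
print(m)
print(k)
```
[8, 2, 82, 402]
[8, 2, 82, 402]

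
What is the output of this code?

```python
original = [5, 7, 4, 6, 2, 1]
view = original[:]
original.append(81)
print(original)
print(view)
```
[5, 7, 4, 6, 2, 1, 81]
[5, 7, 4, 6, 2, 1]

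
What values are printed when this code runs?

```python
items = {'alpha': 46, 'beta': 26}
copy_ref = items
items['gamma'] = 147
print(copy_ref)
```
{'alpha': 46, 'beta': 26, 'gamma': 147}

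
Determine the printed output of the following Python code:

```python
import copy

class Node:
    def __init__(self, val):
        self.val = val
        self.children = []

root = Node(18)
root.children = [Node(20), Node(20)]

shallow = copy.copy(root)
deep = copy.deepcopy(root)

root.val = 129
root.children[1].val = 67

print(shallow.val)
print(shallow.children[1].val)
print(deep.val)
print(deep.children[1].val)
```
18
67
18
20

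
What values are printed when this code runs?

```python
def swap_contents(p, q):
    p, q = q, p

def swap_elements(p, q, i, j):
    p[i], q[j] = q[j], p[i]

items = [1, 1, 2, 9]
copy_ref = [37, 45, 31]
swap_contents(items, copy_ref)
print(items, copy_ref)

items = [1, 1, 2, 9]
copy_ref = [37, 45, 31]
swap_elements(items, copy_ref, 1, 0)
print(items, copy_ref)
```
[1, 1, 2, 9] [37, 45, 31]
[1, 37, 2, 9] [1, 45, 31]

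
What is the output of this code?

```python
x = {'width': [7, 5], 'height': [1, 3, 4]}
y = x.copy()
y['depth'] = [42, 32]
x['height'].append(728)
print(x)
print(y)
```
{'width': [7, 5], 'height': [1, 3, 4, 728]}
{'width': [7, 5], 'height': [1, 3, 4, 728], 'depth': [42, 32]}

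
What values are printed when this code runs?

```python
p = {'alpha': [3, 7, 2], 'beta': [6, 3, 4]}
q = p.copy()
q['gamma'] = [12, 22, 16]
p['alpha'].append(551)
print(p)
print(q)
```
{'alpha': [3, 7, 2, 551], 'beta': [6, 3, 4]}
{'alpha': [3, 7, 2, 551], 'beta': [6, 3, 4], 'gamma': [12, 22, 16]}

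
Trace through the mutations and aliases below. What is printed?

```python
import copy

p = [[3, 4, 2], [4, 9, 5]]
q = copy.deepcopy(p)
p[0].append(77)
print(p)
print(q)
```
[[3, 4, 2, 77], [4, 9, 5]]
[[3, 4, 2], [4, 9, 5]]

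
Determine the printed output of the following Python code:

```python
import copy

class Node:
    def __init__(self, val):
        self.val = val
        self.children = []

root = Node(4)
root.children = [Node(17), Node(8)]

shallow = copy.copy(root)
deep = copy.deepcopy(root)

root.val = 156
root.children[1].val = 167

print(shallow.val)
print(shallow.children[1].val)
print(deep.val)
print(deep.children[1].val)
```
4
167
4
8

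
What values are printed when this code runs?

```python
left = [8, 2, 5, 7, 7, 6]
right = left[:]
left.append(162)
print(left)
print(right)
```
[8, 2, 5, 7, 7, 6, 162]
[8, 2, 5, 7, 7, 6]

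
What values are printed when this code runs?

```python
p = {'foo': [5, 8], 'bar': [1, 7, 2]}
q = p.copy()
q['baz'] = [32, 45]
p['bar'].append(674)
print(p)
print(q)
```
{'foo': [5, 8], 'bar': [1, 7, 2, 674]}
{'foo': [5, 8], 'bar': [1, 7, 2, 674], 'baz': [32, 45]}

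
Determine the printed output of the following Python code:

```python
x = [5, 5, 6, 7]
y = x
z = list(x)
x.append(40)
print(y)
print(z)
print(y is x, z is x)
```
[5, 5, 6, 7, 40]
[5, 5, 6, 7]
True False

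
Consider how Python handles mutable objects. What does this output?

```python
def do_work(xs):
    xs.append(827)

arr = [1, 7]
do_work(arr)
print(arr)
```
[1, 7, 827]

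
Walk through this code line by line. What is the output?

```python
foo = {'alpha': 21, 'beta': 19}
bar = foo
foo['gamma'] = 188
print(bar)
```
{'alpha': 21, 'beta': 19, 'gamma': 188}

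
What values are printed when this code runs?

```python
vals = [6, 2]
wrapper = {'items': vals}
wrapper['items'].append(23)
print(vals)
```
[6, 2, 23]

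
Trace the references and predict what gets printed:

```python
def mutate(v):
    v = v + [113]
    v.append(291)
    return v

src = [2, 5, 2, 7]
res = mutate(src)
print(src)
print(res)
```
[2, 5, 2, 7]
[2, 5, 2, 7, 113, 291]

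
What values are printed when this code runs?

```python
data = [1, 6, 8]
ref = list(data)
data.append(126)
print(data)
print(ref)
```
[1, 6, 8, 126]
[1, 6, 8]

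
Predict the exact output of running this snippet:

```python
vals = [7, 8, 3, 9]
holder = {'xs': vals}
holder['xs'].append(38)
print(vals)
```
[7, 8, 3, 9, 38]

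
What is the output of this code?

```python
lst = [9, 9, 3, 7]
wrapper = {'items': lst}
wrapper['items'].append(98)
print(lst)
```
[9, 9, 3, 7, 98]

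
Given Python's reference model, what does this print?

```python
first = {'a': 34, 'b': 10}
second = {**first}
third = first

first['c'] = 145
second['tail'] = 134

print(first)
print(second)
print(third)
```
{'a': 34, 'b': 10, 'c': 145}
{'a': 34, 'b': 10, 'tail': 134}
{'a': 34, 'b': 10, 'c': 145}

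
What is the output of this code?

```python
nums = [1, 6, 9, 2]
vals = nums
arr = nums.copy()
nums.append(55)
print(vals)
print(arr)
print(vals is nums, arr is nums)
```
[1, 6, 9, 2, 55]
[1, 6, 9, 2]
True False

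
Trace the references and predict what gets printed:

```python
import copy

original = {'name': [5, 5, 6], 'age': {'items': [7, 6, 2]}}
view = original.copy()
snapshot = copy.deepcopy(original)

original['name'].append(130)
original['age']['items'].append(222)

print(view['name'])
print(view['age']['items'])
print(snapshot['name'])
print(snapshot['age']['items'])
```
[5, 5, 6, 130]
[7, 6, 2, 222]
[5, 5, 6]
[7, 6, 2]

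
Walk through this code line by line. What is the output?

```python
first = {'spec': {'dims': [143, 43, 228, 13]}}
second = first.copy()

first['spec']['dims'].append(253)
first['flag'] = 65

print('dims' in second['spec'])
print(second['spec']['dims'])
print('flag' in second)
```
True
[143, 43, 228, 13, 253]
False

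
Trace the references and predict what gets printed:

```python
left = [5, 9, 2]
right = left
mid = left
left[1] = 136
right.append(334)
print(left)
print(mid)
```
[5, 136, 2, 334]
[5, 136, 2, 334]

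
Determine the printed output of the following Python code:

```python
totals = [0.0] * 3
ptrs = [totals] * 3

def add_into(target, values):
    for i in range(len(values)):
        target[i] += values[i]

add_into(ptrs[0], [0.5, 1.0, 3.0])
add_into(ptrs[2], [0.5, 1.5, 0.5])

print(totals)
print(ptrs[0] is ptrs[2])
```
[1.0, 2.5, 3.5]
True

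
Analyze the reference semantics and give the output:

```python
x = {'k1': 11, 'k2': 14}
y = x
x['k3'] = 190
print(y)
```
{'k1': 11, 'k2': 14, 'k3': 190}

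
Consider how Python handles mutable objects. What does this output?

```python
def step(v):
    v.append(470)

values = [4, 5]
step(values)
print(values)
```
[4, 5, 470]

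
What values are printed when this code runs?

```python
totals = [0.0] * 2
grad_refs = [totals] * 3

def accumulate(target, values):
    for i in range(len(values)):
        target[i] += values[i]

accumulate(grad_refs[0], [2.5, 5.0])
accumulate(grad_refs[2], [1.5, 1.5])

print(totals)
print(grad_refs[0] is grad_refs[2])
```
[4.0, 6.5]
True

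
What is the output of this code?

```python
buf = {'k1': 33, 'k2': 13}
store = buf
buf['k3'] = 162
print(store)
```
{'k1': 33, 'k2': 13, 'k3': 162}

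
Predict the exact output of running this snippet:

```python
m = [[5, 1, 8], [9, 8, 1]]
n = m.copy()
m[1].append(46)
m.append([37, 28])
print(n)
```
[[5, 1, 8], [9, 8, 1, 46]]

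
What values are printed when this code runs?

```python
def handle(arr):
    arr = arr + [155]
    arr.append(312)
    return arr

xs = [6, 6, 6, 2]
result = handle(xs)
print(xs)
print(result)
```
[6, 6, 6, 2]
[6, 6, 6, 2, 155, 312]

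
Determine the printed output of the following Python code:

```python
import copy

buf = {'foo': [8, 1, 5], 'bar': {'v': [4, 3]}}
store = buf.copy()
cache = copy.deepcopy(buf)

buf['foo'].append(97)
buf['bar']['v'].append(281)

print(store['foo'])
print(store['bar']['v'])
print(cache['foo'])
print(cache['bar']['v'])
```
[8, 1, 5, 97]
[4, 3, 281]
[8, 1, 5]
[4, 3]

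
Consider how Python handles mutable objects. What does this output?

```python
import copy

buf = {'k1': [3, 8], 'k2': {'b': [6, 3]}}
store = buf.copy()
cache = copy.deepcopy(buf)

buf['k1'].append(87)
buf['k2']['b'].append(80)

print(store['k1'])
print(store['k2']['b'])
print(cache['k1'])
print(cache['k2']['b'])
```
[3, 8, 87]
[6, 3, 80]
[3, 8]
[6, 3]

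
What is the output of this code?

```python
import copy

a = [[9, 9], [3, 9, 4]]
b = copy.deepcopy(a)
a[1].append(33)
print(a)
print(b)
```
[[9, 9], [3, 9, 4, 33]]
[[9, 9], [3, 9, 4]]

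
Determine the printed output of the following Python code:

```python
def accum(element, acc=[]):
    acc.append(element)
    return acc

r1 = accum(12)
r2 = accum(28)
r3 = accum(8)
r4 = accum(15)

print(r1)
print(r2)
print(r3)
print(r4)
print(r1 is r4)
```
[12, 28, 8, 15]
[12, 28, 8, 15]
[12, 28, 8, 15]
[12, 28, 8, 15]
True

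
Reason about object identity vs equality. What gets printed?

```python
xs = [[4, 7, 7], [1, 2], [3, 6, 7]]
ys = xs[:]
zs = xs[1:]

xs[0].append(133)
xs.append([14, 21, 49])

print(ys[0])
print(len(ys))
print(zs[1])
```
[4, 7, 7, 133]
3
[3, 6, 7]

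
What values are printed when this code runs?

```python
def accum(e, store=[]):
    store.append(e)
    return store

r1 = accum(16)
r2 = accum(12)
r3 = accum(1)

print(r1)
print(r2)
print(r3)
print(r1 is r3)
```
[16, 12, 1]
[16, 12, 1]
[16, 12, 1]
True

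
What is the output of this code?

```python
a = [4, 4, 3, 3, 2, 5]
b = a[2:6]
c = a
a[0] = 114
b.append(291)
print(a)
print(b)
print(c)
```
[114, 4, 3, 3, 2, 5]
[3, 3, 2, 5, 291]
[114, 4, 3, 3, 2, 5]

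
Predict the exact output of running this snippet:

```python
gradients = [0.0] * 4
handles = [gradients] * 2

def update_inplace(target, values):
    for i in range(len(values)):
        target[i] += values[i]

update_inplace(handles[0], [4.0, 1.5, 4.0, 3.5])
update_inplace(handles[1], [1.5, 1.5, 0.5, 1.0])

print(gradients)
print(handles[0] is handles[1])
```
[5.5, 3.0, 4.5, 4.5]
True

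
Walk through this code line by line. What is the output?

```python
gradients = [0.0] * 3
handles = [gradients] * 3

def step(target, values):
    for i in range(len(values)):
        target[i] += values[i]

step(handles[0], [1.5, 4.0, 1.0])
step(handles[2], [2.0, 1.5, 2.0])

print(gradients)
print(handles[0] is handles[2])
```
[3.5, 5.5, 3.0]
True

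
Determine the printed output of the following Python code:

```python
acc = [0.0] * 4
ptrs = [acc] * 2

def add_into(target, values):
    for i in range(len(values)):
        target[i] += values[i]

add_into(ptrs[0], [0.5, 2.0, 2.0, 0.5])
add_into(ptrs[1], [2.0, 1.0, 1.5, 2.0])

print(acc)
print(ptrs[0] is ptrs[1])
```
[2.5, 3.0, 3.5, 2.5]
True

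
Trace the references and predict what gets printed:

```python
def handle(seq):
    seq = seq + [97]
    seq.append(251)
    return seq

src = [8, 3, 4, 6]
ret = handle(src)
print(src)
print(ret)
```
[8, 3, 4, 6]
[8, 3, 4, 6, 97, 251]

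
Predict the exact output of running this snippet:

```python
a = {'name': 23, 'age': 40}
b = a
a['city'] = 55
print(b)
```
{'name': 23, 'age': 40, 'city': 55}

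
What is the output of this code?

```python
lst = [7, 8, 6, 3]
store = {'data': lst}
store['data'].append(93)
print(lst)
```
[7, 8, 6, 3, 93]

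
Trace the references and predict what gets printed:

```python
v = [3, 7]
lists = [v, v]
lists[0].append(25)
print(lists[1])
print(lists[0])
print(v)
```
[3, 7, 25]
[3, 7, 25]
[3, 7, 25]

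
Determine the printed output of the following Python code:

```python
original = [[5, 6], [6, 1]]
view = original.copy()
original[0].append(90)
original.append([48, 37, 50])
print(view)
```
[[5, 6, 90], [6, 1]]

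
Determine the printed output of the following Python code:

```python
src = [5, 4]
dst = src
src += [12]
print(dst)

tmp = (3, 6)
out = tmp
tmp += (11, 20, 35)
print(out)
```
[5, 4, 12]
(3, 6)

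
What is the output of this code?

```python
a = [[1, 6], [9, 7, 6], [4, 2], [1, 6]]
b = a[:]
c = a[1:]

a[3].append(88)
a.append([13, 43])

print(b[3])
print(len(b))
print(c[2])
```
[1, 6, 88]
4
[1, 6, 88]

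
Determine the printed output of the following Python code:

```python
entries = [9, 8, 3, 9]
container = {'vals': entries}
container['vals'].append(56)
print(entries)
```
[9, 8, 3, 9, 56]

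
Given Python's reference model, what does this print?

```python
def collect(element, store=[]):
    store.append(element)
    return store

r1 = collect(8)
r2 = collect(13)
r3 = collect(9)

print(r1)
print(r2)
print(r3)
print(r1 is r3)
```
[8, 13, 9]
[8, 13, 9]
[8, 13, 9]
True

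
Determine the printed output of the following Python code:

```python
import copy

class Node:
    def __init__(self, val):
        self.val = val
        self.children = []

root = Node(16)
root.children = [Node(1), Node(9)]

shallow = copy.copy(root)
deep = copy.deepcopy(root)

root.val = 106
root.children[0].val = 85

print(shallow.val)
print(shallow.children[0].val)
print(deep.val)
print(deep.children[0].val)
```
16
85
16
1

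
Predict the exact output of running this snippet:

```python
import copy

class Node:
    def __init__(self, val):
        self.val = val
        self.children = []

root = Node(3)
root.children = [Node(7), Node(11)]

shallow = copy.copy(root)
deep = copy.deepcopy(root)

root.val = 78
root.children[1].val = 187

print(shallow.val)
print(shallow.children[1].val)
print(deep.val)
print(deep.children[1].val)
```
3
187
3
11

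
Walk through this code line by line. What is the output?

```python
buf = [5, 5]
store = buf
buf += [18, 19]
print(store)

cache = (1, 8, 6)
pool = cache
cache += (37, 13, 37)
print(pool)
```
[5, 5, 18, 19]
(1, 8, 6)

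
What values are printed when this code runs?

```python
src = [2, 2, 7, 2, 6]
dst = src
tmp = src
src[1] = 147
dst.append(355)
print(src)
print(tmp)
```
[2, 147, 7, 2, 6, 355]
[2, 147, 7, 2, 6, 355]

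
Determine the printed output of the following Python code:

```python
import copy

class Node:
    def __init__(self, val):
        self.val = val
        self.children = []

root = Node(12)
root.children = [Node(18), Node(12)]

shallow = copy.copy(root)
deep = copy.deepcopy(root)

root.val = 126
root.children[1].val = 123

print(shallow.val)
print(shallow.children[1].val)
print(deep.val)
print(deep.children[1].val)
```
12
123
12
12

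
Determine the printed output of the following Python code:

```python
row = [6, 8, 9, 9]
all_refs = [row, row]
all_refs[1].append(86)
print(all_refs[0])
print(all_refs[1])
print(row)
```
[6, 8, 9, 9, 86]
[6, 8, 9, 9, 86]
[6, 8, 9, 9, 86]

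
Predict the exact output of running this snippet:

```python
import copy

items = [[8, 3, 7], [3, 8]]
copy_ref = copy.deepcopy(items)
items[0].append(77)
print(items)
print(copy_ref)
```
[[8, 3, 7, 77], [3, 8]]
[[8, 3, 7], [3, 8]]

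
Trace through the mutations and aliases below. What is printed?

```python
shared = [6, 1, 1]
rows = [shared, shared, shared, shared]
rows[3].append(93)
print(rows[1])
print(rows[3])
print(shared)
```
[6, 1, 1, 93]
[6, 1, 1, 93]
[6, 1, 1, 93]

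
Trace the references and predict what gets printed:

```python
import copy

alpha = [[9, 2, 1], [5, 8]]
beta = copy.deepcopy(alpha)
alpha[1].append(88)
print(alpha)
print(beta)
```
[[9, 2, 1], [5, 8, 88]]
[[9, 2, 1], [5, 8]]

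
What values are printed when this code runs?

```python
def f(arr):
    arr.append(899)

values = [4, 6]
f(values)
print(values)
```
[4, 6, 899]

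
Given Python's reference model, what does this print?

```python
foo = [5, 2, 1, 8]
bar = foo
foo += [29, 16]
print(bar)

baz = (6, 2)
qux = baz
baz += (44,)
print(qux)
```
[5, 2, 1, 8, 29, 16]
(6, 2)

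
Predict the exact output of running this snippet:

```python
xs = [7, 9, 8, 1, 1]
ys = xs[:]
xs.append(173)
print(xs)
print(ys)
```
[7, 9, 8, 1, 1, 173]
[7, 9, 8, 1, 1]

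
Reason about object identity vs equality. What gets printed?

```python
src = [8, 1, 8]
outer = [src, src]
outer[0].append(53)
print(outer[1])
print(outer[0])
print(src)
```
[8, 1, 8, 53]
[8, 1, 8, 53]
[8, 1, 8, 53]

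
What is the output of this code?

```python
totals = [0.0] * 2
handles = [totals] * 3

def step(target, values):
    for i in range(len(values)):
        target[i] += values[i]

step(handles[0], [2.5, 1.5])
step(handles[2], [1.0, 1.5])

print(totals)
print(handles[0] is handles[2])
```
[3.5, 3.0]
True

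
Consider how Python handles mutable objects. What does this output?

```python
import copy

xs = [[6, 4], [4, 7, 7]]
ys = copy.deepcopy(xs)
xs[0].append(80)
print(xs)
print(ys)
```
[[6, 4, 80], [4, 7, 7]]
[[6, 4], [4, 7, 7]]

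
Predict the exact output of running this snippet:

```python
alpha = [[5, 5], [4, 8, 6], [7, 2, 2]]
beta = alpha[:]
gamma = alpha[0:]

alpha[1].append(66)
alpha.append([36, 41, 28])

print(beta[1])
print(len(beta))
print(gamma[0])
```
[4, 8, 6, 66]
3
[5, 5]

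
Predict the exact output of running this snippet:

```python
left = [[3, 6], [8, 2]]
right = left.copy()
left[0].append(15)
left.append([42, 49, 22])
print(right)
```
[[3, 6, 15], [8, 2]]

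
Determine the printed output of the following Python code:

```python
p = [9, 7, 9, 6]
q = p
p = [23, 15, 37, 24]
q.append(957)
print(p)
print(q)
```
[23, 15, 37, 24]
[9, 7, 9, 6, 957]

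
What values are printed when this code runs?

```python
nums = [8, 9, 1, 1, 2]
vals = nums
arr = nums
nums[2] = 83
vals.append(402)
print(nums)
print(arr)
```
[8, 9, 83, 1, 2, 402]
[8, 9, 83, 1, 2, 402]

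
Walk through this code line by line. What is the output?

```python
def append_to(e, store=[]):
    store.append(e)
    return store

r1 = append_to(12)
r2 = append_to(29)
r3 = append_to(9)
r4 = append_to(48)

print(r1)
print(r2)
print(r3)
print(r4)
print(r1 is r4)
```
[12, 29, 9, 48]
[12, 29, 9, 48]
[12, 29, 9, 48]
[12, 29, 9, 48]
True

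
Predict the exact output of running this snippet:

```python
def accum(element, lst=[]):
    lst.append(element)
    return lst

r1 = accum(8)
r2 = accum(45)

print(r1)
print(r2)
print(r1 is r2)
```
[8, 45]
[8, 45]
True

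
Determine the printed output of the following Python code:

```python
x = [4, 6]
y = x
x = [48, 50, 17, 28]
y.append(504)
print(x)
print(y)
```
[48, 50, 17, 28]
[4, 6, 504]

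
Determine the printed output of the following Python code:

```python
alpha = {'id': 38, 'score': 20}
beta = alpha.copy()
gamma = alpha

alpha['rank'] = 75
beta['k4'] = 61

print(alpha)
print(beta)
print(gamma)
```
{'id': 38, 'score': 20, 'rank': 75}
{'id': 38, 'score': 20, 'k4': 61}
{'id': 38, 'score': 20, 'rank': 75}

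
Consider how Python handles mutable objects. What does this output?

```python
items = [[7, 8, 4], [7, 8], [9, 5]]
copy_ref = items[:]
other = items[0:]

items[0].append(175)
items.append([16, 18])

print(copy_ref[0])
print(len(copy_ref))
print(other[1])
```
[7, 8, 4, 175]
3
[7, 8]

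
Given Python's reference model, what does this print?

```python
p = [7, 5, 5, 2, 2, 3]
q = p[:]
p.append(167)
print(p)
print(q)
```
[7, 5, 5, 2, 2, 3, 167]
[7, 5, 5, 2, 2, 3]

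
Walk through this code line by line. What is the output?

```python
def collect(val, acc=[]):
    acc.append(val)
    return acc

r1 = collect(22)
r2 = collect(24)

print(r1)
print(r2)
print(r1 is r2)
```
[22, 24]
[22, 24]
True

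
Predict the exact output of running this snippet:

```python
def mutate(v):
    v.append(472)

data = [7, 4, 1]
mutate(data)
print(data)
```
[7, 4, 1, 472]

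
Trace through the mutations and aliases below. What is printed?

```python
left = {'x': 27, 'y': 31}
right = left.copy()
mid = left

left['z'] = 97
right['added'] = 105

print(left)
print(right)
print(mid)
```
{'x': 27, 'y': 31, 'z': 97}
{'x': 27, 'y': 31, 'added': 105}
{'x': 27, 'y': 31, 'z': 97}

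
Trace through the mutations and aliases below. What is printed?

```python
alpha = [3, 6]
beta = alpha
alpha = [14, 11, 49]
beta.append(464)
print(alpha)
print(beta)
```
[14, 11, 49]
[3, 6, 464]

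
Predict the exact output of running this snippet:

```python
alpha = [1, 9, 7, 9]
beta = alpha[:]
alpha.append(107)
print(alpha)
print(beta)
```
[1, 9, 7, 9, 107]
[1, 9, 7, 9]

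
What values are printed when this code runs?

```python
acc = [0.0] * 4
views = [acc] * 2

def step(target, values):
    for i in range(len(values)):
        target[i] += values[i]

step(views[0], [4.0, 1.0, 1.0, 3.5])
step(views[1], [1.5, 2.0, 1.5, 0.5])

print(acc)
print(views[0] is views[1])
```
[5.5, 3.0, 2.5, 4.0]
True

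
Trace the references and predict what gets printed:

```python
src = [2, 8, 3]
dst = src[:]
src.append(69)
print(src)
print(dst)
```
[2, 8, 3, 69]
[2, 8, 3]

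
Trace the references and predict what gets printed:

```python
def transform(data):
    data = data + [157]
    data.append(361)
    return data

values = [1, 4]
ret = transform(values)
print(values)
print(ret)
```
[1, 4]
[1, 4, 157, 361]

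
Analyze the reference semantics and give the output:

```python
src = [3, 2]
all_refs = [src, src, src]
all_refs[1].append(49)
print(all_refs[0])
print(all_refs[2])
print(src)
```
[3, 2, 49]
[3, 2, 49]
[3, 2, 49]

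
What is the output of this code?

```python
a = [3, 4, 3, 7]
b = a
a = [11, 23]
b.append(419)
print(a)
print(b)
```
[11, 23]
[3, 4, 3, 7, 419]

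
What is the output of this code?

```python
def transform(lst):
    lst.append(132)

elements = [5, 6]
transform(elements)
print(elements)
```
[5, 6, 132]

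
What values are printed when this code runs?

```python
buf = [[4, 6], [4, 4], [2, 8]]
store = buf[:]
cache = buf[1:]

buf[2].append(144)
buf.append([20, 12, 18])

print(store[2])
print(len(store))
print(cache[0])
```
[2, 8, 144]
3
[4, 4]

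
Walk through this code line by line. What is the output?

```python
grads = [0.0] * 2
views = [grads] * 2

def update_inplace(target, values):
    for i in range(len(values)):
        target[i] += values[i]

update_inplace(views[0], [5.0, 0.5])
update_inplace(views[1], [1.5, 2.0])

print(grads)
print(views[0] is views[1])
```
[6.5, 2.5]
True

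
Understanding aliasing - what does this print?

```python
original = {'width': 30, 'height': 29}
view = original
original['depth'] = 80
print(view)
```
{'width': 30, 'height': 29, 'depth': 80}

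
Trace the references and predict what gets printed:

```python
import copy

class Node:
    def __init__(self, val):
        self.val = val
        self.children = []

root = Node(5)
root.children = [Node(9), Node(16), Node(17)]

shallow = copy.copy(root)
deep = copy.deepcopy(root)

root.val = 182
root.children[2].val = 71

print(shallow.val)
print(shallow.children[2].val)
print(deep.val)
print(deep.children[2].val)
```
5
71
5
17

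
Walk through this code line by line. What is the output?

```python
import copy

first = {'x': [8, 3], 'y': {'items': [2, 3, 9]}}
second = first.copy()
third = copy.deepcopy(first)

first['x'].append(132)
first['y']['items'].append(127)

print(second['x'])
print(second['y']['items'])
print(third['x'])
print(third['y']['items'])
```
[8, 3, 132]
[2, 3, 9, 127]
[8, 3]
[2, 3, 9]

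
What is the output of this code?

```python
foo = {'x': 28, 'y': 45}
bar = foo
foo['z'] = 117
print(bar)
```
{'x': 28, 'y': 45, 'z': 117}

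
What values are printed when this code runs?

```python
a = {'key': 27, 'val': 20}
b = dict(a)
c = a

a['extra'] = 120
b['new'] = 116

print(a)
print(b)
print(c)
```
{'key': 27, 'val': 20, 'extra': 120}
{'key': 27, 'val': 20, 'new': 116}
{'key': 27, 'val': 20, 'extra': 120}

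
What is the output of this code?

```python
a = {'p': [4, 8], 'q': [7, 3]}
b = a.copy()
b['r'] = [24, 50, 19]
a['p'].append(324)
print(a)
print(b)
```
{'p': [4, 8, 324], 'q': [7, 3]}
{'p': [4, 8, 324], 'q': [7, 3], 'r': [24, 50, 19]}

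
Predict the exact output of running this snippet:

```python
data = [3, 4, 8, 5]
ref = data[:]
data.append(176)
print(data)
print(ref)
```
[3, 4, 8, 5, 176]
[3, 4, 8, 5]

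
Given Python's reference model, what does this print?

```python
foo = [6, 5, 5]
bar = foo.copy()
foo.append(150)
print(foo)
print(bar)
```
[6, 5, 5, 150]
[6, 5, 5]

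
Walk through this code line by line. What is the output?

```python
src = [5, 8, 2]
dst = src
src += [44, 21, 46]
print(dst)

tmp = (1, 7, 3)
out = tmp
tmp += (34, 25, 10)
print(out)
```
[5, 8, 2, 44, 21, 46]
(1, 7, 3)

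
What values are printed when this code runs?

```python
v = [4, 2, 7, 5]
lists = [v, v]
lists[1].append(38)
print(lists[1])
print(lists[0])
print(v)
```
[4, 2, 7, 5, 38]
[4, 2, 7, 5, 38]
[4, 2, 7, 5, 38]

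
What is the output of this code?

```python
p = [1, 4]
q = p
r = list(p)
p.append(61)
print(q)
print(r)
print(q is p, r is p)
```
[1, 4, 61]
[1, 4]
True False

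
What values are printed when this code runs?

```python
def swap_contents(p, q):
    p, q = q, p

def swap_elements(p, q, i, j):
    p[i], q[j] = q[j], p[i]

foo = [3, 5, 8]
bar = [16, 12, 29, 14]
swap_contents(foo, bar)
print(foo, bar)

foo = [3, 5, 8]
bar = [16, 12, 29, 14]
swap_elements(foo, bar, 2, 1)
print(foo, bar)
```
[3, 5, 8] [16, 12, 29, 14]
[3, 5, 12] [16, 8, 29, 14]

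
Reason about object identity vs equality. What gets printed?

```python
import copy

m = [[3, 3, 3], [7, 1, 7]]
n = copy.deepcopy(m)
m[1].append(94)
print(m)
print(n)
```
[[3, 3, 3], [7, 1, 7, 94]]
[[3, 3, 3], [7, 1, 7]]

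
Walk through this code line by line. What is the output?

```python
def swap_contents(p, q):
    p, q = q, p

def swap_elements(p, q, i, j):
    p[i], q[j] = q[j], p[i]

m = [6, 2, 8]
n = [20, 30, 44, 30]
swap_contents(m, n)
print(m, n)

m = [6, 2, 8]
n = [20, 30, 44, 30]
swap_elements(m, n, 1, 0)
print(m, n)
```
[6, 2, 8] [20, 30, 44, 30]
[6, 20, 8] [2, 30, 44, 30]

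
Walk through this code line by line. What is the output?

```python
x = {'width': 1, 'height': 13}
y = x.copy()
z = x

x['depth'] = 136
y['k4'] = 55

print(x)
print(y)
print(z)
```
{'width': 1, 'height': 13, 'depth': 136}
{'width': 1, 'height': 13, 'k4': 55}
{'width': 1, 'height': 13, 'depth': 136}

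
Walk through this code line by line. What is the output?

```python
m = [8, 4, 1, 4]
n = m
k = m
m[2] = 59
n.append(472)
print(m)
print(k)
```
[8, 4, 59, 4, 472]
[8, 4, 59, 4, 472]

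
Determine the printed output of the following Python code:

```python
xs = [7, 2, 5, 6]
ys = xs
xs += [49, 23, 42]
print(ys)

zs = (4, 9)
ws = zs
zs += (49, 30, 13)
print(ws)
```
[7, 2, 5, 6, 49, 23, 42]
(4, 9)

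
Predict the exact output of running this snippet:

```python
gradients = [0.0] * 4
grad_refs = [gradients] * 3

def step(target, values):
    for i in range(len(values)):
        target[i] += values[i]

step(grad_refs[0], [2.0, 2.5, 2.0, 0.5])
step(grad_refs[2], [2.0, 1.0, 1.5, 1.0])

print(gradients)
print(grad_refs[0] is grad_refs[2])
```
[4.0, 3.5, 3.5, 1.5]
True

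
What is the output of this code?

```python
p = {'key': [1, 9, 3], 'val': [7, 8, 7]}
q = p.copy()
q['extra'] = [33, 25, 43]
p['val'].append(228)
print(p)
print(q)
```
{'key': [1, 9, 3], 'val': [7, 8, 7, 228]}
{'key': [1, 9, 3], 'val': [7, 8, 7, 228], 'extra': [33, 25, 43]}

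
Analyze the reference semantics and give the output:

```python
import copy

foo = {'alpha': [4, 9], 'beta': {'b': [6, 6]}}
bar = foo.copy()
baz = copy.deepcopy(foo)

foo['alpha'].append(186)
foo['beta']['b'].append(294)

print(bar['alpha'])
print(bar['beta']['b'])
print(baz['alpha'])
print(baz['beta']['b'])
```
[4, 9, 186]
[6, 6, 294]
[4, 9]
[6, 6]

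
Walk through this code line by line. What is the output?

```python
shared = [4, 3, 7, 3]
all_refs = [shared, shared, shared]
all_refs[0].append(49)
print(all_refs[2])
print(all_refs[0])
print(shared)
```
[4, 3, 7, 3, 49]
[4, 3, 7, 3, 49]
[4, 3, 7, 3, 49]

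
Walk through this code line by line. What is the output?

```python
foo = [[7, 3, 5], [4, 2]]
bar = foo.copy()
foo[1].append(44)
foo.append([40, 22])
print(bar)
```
[[7, 3, 5], [4, 2, 44]]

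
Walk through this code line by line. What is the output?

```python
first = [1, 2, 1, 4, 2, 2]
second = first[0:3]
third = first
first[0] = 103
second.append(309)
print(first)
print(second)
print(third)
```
[103, 2, 1, 4, 2, 2]
[1, 2, 1, 309]
[103, 2, 1, 4, 2, 2]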